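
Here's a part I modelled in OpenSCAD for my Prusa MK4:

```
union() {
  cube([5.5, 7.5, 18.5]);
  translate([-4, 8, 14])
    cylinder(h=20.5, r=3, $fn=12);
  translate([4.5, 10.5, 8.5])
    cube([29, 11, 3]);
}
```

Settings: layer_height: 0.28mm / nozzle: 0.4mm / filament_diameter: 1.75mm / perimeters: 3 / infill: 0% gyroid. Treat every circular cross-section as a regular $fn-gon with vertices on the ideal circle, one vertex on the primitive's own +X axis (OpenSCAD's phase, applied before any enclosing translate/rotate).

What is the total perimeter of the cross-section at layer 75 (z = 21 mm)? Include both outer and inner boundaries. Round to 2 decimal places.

At z = 21 mm: the cube is not intersected at this z (z outside [0, 18.5]); the cylinder at (-4, 8): section is a regular 12-gon, circumradius r=3 (perimeter = 2·12·3.000·sin(180°/12) = 18.63 mm); the cube at (4.5, 10.5) is not intersected at this z (z outside [8.5, 11.5]); Taking the union: only the r=3 cylinder at (-4, 8) is present, so the union is just that shape — boundary = 18.63 mm. Overall, the cross-section is a single solid region. Total boundary length (outer) = 18.63 mm.

18.63 mm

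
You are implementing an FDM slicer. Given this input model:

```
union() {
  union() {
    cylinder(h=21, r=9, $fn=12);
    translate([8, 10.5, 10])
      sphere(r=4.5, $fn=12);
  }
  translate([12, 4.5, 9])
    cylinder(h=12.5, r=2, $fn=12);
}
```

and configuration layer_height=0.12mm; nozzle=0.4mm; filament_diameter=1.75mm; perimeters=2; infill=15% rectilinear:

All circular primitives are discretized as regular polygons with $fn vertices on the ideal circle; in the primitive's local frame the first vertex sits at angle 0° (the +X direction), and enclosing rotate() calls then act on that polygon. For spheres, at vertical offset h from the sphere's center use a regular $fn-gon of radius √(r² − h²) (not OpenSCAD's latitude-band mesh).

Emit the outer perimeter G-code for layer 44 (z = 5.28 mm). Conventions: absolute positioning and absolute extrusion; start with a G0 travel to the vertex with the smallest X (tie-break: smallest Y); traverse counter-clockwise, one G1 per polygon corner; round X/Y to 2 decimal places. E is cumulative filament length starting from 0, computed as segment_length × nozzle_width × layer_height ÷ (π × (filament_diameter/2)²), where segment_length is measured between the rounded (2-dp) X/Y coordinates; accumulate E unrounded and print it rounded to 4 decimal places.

G0 X-9.00 Y0.00 Z5.28
G1 X-7.79 Y-4.50 E0.0930
G1 X-4.50 Y-7.79 E0.1858
G1 X0.00 Y-9.00 E0.2788
G1 X4.50 Y-7.79 E0.3718
G1 X7.79 Y-4.50 E0.4647
G1 X9.00 Y0.00 E0.5577
G1 X7.79 Y4.50 E0.6507
G1 X4.50 Y7.79 E0.7435
G1 X0.00 Y9.00 E0.8365
G1 X-4.50 Y7.79 E0.9295
G1 X-7.79 Y4.50 E1.0223
G1 X-9.00 Y0.00 E1.1153

At z = 5.28 mm: the r=9 cylinder contributes a regular 12-gon of circumradius 9; the sphere at (8, 10.5) is absent (|z−center|=4.720 > r=4.5); Taking the union: only the r=9 cylinder is present, so the union is just that shape — 1 connected region; the cylinder at (12, 4.5) does not reach this height (z outside [9, 21.5]); Combining (union): only that combined region is present, so the union is just that shape — 1 connected region. The outline is a single polygon with 12 vertices. Extrusion per mm of travel: 0.4 × 0.12 / (π × 0.875²) = 0.019956. Accumulating E over each segment gives final E = 1.1153.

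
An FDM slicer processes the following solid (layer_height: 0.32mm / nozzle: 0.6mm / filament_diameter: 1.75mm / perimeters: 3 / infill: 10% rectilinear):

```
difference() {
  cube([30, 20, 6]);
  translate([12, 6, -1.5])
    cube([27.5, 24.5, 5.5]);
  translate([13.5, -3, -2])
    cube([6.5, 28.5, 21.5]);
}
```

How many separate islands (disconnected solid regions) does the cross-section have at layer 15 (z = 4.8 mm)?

At z = 4.8 mm: the cube (footprint 30×20) is included at this height; the cube at (12, 6) does not reach this height (z outside [-1.5, 4]); the 6.5×28.5 cube at (13.5, -3) contributes its full rectangle; Subtracting the remaining from the first: starting from the 30×20 cube, the 6.5×28.5 cube at (13.5, -3) partially overlaps it — only the 130.00 mm² overlap (of its 185.25 mm²) is removed, clipping the outline — 2 connected regions. Overall, the cross-section has 2 separate islands. Island count = 2.

2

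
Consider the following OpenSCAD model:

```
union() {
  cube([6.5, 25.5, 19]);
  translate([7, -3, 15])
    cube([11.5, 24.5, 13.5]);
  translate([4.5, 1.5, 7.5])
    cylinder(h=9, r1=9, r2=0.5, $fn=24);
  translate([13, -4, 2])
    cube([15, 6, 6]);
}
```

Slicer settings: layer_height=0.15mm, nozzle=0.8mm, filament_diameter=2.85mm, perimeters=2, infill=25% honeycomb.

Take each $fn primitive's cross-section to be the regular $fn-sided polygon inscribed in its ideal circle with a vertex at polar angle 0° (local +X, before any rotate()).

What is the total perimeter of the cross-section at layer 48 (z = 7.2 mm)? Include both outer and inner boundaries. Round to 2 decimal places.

106.00 mm

At z = 7.2 mm: the 6.5×25.5 cube contributes its full rectangle (perimeter 64.00 mm); the cube at (7, -3) is absent (z outside [15, 28.5]); the cone at (4.5, 1.5) is not intersected at this z (z outside [7.5, 16.5]); the cube at (13, -4) is present — its section is the full 15×6 rectangle (perimeter 42.00 mm); Merging all regions: the 2 present regions are separate (no shared area or edge), so areas and boundary lengths simply add and each stays a separate island — boundary = 106.00 mm. Overall, the cross-section has 2 separate islands. Total boundary length (outer) = 106.00 mm.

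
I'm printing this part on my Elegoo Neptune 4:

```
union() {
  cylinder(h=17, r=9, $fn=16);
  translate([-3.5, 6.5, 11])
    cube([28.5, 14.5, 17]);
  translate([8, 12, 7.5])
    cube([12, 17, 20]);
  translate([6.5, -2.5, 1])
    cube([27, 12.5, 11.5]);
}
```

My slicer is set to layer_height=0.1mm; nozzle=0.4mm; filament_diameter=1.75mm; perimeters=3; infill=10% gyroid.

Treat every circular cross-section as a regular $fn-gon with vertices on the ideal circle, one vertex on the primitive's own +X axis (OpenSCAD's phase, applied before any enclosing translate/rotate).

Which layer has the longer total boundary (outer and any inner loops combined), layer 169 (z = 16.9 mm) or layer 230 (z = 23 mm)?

Layer 169 (z = 16.9): the r=9 cylinder contributes a regular 16-gon of circumradius 9 (perimeter = 2·16·9.000·sin(180°/16) = 56.19 mm); the cube at (-3.5, 6.5) (footprint 28.5×14.5) is included at this height (perimeter 86.00 mm); the cube at (8, 12) (footprint 12×17) is included at this height (perimeter 58.00 mm); the cube at (6.5, -2.5) is absent (z outside [1, 12.5]); Merging all regions: the regions partially overlap (shared area 125.43 mm²), so the edge portions inside another operand are dropped and the merged outline is re-measured after clipping — boundary = 136.39 mm. So its perimeter = 136.39 mm. Layer 230 (z = 23): the cylinder is absent (z outside [0, 17]); the 28.5×14.5 cube at (-3.5, 6.5) contributes its full rectangle (perimeter 86.00 mm); the cube at (8, 12) is present — its section is the full 12×17 rectangle (perimeter 58.00 mm); the cube at (6.5, -2.5) is not intersected at this z (z outside [1, 12.5]); Merging all regions: the regions partially overlap (shared area 108.00 mm²), so the edge portions inside another operand are dropped and the merged outline is re-measured after clipping — boundary = 102.00 mm. So its perimeter = 102.00 mm. Layer 169 is larger (136.39 vs 102.00 mm).

layer 169 (z = 16.9 mm)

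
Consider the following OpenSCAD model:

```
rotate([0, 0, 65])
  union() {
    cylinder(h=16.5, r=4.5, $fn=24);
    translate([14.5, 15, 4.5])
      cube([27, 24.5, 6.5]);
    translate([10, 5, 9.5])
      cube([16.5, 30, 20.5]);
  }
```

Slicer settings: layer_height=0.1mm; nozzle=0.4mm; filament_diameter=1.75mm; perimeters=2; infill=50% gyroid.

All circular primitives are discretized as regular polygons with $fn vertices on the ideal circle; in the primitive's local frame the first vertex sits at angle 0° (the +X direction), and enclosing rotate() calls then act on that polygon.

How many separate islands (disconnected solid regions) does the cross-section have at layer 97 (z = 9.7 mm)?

2

At z = 9.7 mm: the r=4.5 cylinder contributes a regular 24-gon of circumradius 4.5; the cube at (14.5, 15) (footprint 27×24.5) is included at this height; the cube at (10, 5) (footprint 16.5×30) is included at this height; Merging all regions: the regions partially overlap (shared area 240.00 mm²), so overlapping operands fuse into one piece — 2 connected regions; (rotated 65° about Z; rotation is an isometry so areas/perimeters/island counts are preserved). Overall, the cross-section has 2 separate islands. Island count = 2.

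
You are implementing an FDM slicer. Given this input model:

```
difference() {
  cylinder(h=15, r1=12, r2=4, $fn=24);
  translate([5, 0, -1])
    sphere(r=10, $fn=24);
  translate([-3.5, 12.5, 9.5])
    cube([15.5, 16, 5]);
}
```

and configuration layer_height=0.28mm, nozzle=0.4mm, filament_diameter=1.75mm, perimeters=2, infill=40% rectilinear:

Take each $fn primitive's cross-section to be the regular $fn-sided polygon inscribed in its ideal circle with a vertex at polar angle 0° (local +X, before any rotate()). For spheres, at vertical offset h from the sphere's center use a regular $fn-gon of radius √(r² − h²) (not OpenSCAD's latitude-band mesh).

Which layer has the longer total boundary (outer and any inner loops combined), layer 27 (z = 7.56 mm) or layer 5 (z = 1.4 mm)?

Layer 27 (z = 7.56): the cone (r1=12→r2=4) has section circumradius 7.968 here — a regular 24-gon (perimeter = 2·24·7.968·sin(180°/24) = 49.92 mm); the sphere at (5, 0): section is a regular 24-gon, circumradius = √(r²−h²) = √(10²−8.56²) = 5.170 (perimeter = 2·24·5.170·sin(180°/24) = 32.39 mm); the cube at (-3.5, 12.5) is absent (z outside [9.5, 14.5]); Taking the first minus the rest: starting from the cone, the r=10 sphere at (5, 0) partially overlaps it — only the 65.30 mm² overlap (of its 83.01 mm²) is removed, clipping the outline — boundary = 57.40 mm. So its perimeter = 57.40 mm. Layer 5 (z = 1.4): the cone (r1=12→r2=4) has section circumradius 11.253 here — a regular 24-gon (perimeter = 2·24·11.253·sin(180°/24) = 70.51 mm); the sphere at (5, 0): section is a regular 24-gon, circumradius = √(r²−h²) = √(10²−2.4²) = 9.708 (perimeter = 2·24·9.708·sin(180°/24) = 60.82 mm); the cube at (-3.5, 12.5) does not reach this height (z outside [9.5, 14.5]); After the difference (first − rest): starting from the cone, the r=10 sphere at (5, 0) partially overlaps it — only the 234.71 mm² overlap (of its 292.69 mm²) is removed, clipping the outline — boundary = 79.54 mm. So its perimeter = 79.54 mm. Layer 5 is larger (79.54 vs 57.40 mm).

layer 5 (z = 1.4 mm)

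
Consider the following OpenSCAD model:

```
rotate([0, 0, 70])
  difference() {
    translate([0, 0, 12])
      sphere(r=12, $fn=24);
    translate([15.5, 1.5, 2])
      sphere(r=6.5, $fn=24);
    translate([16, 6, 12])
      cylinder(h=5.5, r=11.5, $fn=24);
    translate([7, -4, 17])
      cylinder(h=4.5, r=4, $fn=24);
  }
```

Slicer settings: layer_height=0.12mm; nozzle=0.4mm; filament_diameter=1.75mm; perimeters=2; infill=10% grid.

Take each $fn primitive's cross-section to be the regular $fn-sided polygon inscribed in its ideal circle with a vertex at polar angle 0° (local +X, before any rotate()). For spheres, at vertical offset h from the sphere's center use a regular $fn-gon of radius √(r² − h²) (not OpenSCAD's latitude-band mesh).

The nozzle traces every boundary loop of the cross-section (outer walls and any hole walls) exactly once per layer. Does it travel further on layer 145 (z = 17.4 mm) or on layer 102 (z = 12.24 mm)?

Layer 145 (z = 17.4): the r=12 sphere contributes a regular 24-gon of circumradius √(12²−5.4²) = 10.716 (perimeter = 2·24·10.716·sin(180°/24) = 67.14 mm); the sphere at (15.5, 1.5) does not reach this height (|z−center|=15.400 > r=6.5); the r=11.5 cylinder at (16, 6) contributes a regular 24-gon of circumradius 11.5 (perimeter = 2·24·11.500·sin(180°/24) = 72.05 mm); the r=4 cylinder at (7, -4) contributes a regular 24-gon of circumradius 4 (perimeter = 2·24·4.000·sin(180°/24) = 25.06 mm); After the difference (first − rest): starting from the r=12 sphere, the r=11.5 cylinder at (16, 6) partially overlaps it — only the 47.83 mm² overlap (of its 410.75 mm²) is removed, clipping the outline; the r=4 cylinder at (7, -4) partially overlaps it — only the 35.60 mm² overlap (of its 49.69 mm²) is removed, clipping the outline — boundary = 68.31 mm; (rotated 70° about Z; rotation is an isometry so areas/perimeters/island counts are preserved). So its perimeter = 68.31 mm. Layer 102 (z = 12.24): the r=12 sphere contributes a regular 24-gon of circumradius √(12²−0.24²) = 11.998 (perimeter = 2·24·11.998·sin(180°/24) = 75.17 mm); the sphere at (15.5, 1.5) is absent (|z−center|=10.240 > r=6.5); the r=11.5 cylinder at (16, 6) gives a regular 24-gon of circumradius 11.5 (constant along its height) (perimeter = 2·24·11.500·sin(180°/24) = 72.05 mm); the cylinder at (7, -4) is not intersected at this z (z outside [17, 21.5]); After the difference (first − rest): starting from the r=12 sphere, the r=11.5 cylinder at (16, 6) partially overlaps it — only the 68.70 mm² overlap (of its 410.75 mm²) is removed, clipping the outline — boundary = 75.38 mm; (whole slice rotated 70° about Z — lengths, areas and connectivity unchanged). So its perimeter = 75.38 mm. Layer 102 is larger (75.38 vs 68.31 mm).

layer 102 (z = 12.24 mm)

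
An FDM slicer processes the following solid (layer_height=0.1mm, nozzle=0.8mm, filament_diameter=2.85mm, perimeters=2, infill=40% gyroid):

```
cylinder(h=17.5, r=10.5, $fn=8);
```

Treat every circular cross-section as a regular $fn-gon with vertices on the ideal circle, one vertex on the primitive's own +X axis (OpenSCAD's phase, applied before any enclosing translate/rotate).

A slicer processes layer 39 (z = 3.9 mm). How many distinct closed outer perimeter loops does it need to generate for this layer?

At z = 3.9 mm: the cylinder: section is a regular 8-gon, circumradius r=10.5. The result has 1 disconnected region.

1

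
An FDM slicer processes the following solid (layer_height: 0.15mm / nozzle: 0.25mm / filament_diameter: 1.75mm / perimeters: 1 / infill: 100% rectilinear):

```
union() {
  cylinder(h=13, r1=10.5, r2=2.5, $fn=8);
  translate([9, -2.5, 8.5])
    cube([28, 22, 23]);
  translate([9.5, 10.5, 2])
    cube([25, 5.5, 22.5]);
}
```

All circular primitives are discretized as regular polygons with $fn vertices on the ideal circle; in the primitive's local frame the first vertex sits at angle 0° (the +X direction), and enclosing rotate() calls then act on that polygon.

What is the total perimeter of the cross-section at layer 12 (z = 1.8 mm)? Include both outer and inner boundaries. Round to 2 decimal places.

57.51 mm

At z = 1.8 mm: the cone (r1=10.5→r2=2.5) has section circumradius 9.392 here — a regular 8-gon (perimeter = 2·8·9.392·sin(180°/8) = 57.51 mm); the cube at (9, -2.5) is not intersected at this z (z outside [8.5, 31.5]); the cube at (9.5, 10.5) does not reach this height (z outside [2, 24.5]); Combining (union): only the cone is present, so the union is just that shape — boundary = 57.51 mm. Overall, the cross-section is a single solid region. Total boundary length (outer) = 57.51 mm.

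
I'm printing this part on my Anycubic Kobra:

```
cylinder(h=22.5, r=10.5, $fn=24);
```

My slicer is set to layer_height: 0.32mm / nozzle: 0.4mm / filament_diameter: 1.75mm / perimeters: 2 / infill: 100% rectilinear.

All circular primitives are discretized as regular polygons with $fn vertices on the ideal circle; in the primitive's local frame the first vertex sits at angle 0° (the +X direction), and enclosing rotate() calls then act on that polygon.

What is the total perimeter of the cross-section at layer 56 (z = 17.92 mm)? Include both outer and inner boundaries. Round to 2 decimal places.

65.79 mm

At z = 17.92 mm: the r=10.5 cylinder gives a regular 24-gon of circumradius 10.5 (constant along its height) (perimeter = 2·24·10.500·sin(180°/24) = 65.79 mm). Overall, the cross-section is a single solid region. Total boundary length (outer) = 65.79 mm.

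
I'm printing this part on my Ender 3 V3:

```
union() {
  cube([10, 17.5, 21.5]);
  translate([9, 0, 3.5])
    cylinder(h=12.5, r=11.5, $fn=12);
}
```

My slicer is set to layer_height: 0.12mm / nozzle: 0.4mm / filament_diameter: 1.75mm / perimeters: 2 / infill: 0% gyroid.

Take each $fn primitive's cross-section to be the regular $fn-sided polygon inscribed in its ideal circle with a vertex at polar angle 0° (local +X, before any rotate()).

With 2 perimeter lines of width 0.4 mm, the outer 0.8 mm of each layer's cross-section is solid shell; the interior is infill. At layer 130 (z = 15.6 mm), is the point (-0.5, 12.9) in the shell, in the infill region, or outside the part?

outside

At z = 15.6 mm: the cube (footprint 10×17.5) is included at this height; the r=11.5 cylinder at (9, 0) gives a regular 12-gon of circumradius 11.5 (constant along its height); Taking the union: the regions partially overlap (shared area 100.15 mm²), so overlapping operands fuse into one piece — 1 connected region. Overall, the cross-section is a single solid region. The nearest boundary edge runs (0.00, 6.71)→(0.00, 17.50); distance from the point to it = 0.50 mm. The point is not inside any of the regions above, so it lies outside the cross-section (0.50 mm from the nearest boundary).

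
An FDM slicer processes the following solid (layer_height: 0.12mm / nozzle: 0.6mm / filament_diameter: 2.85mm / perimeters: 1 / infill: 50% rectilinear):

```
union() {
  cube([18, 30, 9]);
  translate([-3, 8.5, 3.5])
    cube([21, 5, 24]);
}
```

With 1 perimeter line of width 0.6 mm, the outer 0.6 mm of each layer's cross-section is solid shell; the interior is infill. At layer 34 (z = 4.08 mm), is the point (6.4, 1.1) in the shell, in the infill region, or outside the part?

infill

At z = 4.08 mm: the 18×30 cube contributes its full rectangle; the cube at (-3, 8.5) (footprint 21×5) is included at this height; Merging all regions: the regions partially overlap (shared area 90.00 mm²), so overlapping operands fuse into one piece — 1 connected region. Overall, the cross-section is a single solid region. The nearest boundary edge runs (18.00, 0.00)→(0.00, 0.00); distance from the point to it = 1.10 mm. The point is inside the cross-section and 1.10 mm from the nearest boundary — more than the 0.6 mm shell width (1 × 0.6), so it's in the infill interior.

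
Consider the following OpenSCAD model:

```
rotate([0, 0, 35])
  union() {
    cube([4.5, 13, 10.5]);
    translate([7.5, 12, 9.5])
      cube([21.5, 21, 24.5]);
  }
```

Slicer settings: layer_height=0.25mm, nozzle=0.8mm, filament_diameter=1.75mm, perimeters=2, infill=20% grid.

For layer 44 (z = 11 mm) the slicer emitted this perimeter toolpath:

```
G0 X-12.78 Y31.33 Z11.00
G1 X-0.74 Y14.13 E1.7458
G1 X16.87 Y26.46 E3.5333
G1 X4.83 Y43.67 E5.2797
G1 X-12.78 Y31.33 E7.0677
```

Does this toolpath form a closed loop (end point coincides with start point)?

Start point (G0): (-12.78, 31.33). End point (last G1): the path returns to the start — closed.

yes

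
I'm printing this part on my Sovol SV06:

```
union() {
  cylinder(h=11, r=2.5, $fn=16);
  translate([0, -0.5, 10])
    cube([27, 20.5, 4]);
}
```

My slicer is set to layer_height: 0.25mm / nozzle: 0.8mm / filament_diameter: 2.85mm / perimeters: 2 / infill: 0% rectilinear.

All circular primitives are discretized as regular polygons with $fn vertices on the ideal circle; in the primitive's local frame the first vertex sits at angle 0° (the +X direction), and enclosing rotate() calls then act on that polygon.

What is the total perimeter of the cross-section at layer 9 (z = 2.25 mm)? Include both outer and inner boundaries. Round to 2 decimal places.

At z = 2.25 mm: the cylinder: section is a regular 16-gon, circumradius r=2.5 (perimeter = 2·16·2.500·sin(180°/16) = 15.61 mm); the cube at (0, -0.5) is absent (z outside [10, 14]); Combining (union): only the r=2.5 cylinder is present, so the union is just that shape — boundary = 15.61 mm. Overall, the cross-section is a single solid region. Total boundary length (outer) = 15.61 mm.

15.61 mm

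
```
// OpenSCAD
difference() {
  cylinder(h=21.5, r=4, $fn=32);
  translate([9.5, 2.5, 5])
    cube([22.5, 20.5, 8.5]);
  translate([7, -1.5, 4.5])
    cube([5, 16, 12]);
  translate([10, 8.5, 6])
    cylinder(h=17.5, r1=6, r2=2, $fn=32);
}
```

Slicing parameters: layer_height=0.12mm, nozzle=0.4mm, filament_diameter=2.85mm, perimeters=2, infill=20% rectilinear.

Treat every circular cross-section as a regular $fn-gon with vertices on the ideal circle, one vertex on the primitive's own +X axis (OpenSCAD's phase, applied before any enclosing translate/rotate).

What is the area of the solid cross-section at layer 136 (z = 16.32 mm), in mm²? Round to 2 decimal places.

At z = 16.32 mm: the r=4 cylinder contributes a regular 32-gon of circumradius 4 (area = (32/2)·4.000²·sin(360°/32) = 49.94 mm²); the cube at (9.5, 2.5) is absent (z outside [5, 13.5]); the cube at (7, -1.5) (footprint 5×16) is included at this height (area 80.00 mm²); the cone at (10, 8.5): at t=0.590 of its height the radius interpolates to r₁+(r₂−r₁)t = 3.641, giving a regular 32-gon of that circumradius (area = (32/2)·3.641²·sin(360°/32) = 41.38 mm²); Subtracting the remaining from the first: starting from the r=4 cylinder (49.94 mm²), the 5×16 cube at (7, -1.5) misses the remaining region (no effect); the cone at (10, 8.5) misses the remaining region (no effect) — area = 49.94 mm². Overall, the cross-section is a single solid region. Net area = 49.94 mm².

49.94 mm²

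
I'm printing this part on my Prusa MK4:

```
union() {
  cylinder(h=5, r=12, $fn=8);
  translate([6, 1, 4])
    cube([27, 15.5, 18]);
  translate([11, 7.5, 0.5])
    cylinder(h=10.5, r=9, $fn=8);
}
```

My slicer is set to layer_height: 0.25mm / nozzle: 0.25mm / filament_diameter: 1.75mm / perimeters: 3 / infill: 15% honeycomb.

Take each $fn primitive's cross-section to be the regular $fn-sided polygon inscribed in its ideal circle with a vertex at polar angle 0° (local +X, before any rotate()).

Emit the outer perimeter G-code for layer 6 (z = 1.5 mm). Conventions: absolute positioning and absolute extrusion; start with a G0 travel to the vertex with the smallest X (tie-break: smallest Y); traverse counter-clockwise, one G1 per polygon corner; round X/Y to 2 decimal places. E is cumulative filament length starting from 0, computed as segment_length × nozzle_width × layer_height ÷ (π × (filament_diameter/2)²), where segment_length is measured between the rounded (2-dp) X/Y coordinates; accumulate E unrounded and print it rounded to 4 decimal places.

At z = 1.5 mm: the r=12 cylinder gives a regular 8-gon of circumradius 12 (constant along its height); the cube at (6, 1) is absent (z outside [4, 22]); the r=9 cylinder at (11, 7.5) gives a regular 8-gon of circumradius 9 (constant along its height); Taking the union: the regions partially overlap (shared area 67.04 mm²), so overlapping operands fuse into one piece — 1 connected region. The outline is a single polygon with 13 vertices. Extrusion per mm of travel: 0.25 × 0.25 / (π × 0.875²) = 0.025984. Accumulating E over each segment gives final E = 2.4609.

G0 X-12.00 Y0.00 Z1.50
G1 X-8.49 Y-8.49 E0.2387
G1 X0.00 Y-12.00 E0.4774
G1 X8.49 Y-8.49 E0.7162
G1 X11.46 Y-1.31 E0.9181
G1 X17.36 Y1.14 E1.0841
G1 X20.00 Y7.50 E1.2630
G1 X17.36 Y13.86 E1.4419
G1 X11.00 Y16.50 E1.6209
G1 X4.64 Y13.86 E1.7998
G1 X3.30 Y10.63 E1.8907
G1 X0.00 Y12.00 E1.9835
G1 X-8.49 Y8.49 E2.2222
G1 X-12.00 Y0.00 E2.4609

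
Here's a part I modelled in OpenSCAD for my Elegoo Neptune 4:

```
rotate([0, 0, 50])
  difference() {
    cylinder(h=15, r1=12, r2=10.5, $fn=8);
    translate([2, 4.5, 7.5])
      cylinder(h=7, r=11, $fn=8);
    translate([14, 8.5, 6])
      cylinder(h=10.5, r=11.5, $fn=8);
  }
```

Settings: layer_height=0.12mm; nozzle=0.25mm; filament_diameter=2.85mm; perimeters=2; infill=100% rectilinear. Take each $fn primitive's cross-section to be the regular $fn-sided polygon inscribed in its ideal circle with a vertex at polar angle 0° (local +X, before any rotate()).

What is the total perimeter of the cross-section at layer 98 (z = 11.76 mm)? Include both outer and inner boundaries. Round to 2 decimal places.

At z = 11.76 mm: the cone contributes a regular 8-gon of circumradius 10.824 (interpolated between r1=12 and r2=10.5 at t=0.784) (perimeter = 2·8·10.824·sin(180°/8) = 66.27 mm); the cylinder at (2, 4.5): section is a regular 8-gon, circumradius r=11 (perimeter = 2·8·11.000·sin(180°/8) = 67.35 mm); the r=11.5 cylinder at (14, 8.5) gives a regular 8-gon of circumradius 11.5 (constant along its height) (perimeter = 2·8·11.500·sin(180°/8) = 70.41 mm); Taking the first minus the rest: starting from the cone, the r=11 cylinder at (2, 4.5) partially overlaps it — only the 236.94 mm² overlap (of its 342.24 mm²) is removed, clipping the outline; the r=11.5 cylinder at (14, 8.5) misses the remaining region (no effect) — boundary = 59.04 mm; (rotated 50° about Z; rotation is an isometry so areas/perimeters/island counts are preserved). Overall, the cross-section is a single solid region. Total boundary length (outer) = 59.04 mm.

59.04 mm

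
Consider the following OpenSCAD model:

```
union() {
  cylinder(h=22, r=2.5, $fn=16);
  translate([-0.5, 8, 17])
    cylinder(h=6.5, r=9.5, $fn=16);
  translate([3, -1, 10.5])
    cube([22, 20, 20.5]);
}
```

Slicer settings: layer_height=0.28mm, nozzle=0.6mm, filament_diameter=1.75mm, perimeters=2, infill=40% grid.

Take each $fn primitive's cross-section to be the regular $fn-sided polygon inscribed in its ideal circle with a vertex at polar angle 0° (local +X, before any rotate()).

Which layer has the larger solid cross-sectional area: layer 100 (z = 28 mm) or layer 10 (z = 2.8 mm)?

layer 100 (z = 28 mm)

Layer 100 (z = 28): the cylinder is absent (z outside [0, 22]); the cylinder at (-0.5, 8) is not intersected at this z (z outside [17, 23.5]); the cube at (3, -1) (footprint 22×20) is included at this height (area 440.00 mm²); Merging all regions: only the 22×20 cube at (3, -1) is present, so the union is just that shape — area = 440.00 mm². So its area = 440.00 mm². Layer 10 (z = 2.8): the r=2.5 cylinder gives a regular 16-gon of circumradius 2.5 (constant along its height) (area = (16/2)·2.500²·sin(360°/16) = 19.13 mm²); the cylinder at (-0.5, 8) is not intersected at this z (z outside [17, 23.5]); the cube at (3, -1) is not intersected at this z (z outside [10.5, 31]); Merging all regions: only the r=2.5 cylinder is present, so the union is just that shape — area = 19.13 mm². So its area = 19.13 mm². Layer 100 is larger (440.00 vs 19.13 mm²).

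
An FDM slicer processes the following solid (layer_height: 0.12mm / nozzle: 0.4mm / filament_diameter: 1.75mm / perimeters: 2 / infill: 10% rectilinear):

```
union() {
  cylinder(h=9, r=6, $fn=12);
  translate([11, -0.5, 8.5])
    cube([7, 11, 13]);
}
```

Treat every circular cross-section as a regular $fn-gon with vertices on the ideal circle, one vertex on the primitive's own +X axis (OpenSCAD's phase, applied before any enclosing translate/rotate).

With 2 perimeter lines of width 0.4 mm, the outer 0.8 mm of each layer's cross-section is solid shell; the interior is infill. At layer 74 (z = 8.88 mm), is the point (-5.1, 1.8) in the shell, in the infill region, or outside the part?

shell

At z = 8.88 mm: the cylinder: section is a regular 12-gon, circumradius r=6; the 7×11 cube at (11, -0.5) contributes its full rectangle; Taking the union: the 2 present regions are separate (no shared area or edge), so areas and boundary lengths simply add and each stays a separate island — 2 connected regions. Overall, the cross-section has 2 separate islands. The nearest boundary edge runs (-6.00, 0.00)→(-5.20, 3.00); distance from the point to it = 0.40 mm. (Shell/infill is judged within the island containing the point — the largest one.) The point is inside the cross-section, 0.40 mm from the nearest boundary — within the 0.8 mm shell band (2 × 0.4).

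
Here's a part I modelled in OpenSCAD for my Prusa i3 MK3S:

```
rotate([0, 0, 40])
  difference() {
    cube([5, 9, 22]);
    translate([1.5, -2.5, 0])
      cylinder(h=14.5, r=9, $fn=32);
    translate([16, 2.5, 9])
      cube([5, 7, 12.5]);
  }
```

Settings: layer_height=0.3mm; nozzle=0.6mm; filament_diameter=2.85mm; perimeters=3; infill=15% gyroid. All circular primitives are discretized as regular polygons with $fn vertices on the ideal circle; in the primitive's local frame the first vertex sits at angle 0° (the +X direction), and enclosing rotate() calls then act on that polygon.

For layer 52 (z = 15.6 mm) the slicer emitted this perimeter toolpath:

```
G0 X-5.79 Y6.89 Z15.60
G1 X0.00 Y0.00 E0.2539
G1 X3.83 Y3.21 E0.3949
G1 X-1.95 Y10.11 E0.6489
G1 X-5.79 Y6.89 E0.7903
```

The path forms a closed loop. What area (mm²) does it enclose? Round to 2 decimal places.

Apply the shoelace formula to the sequence of (X, Y) vertices; enclosed area = 45.04 mm².

45.04 mm²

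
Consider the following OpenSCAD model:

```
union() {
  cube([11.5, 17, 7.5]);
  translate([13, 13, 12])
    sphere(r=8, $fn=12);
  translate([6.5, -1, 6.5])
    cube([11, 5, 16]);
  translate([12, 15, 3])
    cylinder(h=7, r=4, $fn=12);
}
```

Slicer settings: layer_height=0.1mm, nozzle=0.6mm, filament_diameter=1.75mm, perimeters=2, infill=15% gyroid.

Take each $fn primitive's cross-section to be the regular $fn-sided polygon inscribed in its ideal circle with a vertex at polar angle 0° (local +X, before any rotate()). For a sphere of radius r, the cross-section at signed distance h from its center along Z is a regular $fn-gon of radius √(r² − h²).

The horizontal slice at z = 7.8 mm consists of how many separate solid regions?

2

At z = 7.8 mm: the cube is not intersected at this z (z outside [0, 7.5]); the sphere at (13, 13): section is a regular 12-gon, circumradius = √(r²−h²) = √(8²−4.2²) = 6.809; the cube at (6.5, -1) (footprint 11×5) is included at this height; the r=4 cylinder at (12, 15) contributes a regular 12-gon of circumradius 4; Taking the union: the regions partially overlap (shared area 48.00 mm²), so overlapping operands fuse into one piece — 2 connected regions. The result has 2 disconnected regions.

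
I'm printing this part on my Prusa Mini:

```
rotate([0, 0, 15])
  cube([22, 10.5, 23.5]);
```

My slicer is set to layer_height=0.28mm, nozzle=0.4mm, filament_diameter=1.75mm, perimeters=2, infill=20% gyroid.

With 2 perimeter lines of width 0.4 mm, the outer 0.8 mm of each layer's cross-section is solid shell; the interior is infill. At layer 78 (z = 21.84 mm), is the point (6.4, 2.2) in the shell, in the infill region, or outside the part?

At z = 21.84 mm: the cube is present — its section is the full 22×10.5 rectangle; (rotated 15° about Z; rotation is an isometry so areas/perimeters/island counts are preserved). Overall, the cross-section is a single solid region. Undo the 15° rotation: the query point maps to (6.751, 0.469) in the un-rotated model frame. The nearest boundary edge runs (0.00, 0.00)→(22.00, 0.00); distance from the point to it = 0.47 mm. The point is inside the cross-section, 0.47 mm from the nearest boundary — within the 0.8 mm shell band (2 × 0.4).

shell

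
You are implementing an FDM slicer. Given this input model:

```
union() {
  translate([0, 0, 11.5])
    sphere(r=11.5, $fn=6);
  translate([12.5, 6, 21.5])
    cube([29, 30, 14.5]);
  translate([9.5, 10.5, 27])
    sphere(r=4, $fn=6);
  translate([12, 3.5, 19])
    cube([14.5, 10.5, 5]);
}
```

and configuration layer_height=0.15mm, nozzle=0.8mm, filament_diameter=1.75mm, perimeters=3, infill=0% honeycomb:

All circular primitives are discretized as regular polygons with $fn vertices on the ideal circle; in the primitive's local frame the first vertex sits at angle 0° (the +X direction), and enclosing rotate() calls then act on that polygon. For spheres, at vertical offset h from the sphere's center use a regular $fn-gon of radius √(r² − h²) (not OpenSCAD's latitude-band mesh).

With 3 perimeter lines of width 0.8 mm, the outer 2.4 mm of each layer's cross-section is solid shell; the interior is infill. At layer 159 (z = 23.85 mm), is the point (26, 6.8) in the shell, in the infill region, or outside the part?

shell

At z = 23.85 mm: the sphere is not intersected at this z (|z−center|=12.350 > r=11.5); the cube at (12.5, 6) is present — its section is the full 29×30 rectangle; the sphere at (9.5, 10.5): section is a regular 6-gon, circumradius = √(r²−h²) = √(4²−3.15²) = 2.465; the cube at (12, 3.5) (footprint 14.5×10.5) is included at this height; Merging all regions: the regions partially overlap (shared area 112.00 mm²), so overlapping operands fuse into one piece — 2 connected regions. Overall, the cross-section has 2 separate islands. The nearest boundary edge runs (41.50, 6.00)→(26.50, 6.00); distance from the point to it = 0.94 mm. (Shell/infill is judged within the island containing the point — the largest one.) The point is inside the cross-section, 0.94 mm from the nearest boundary — within the 2.4 mm shell band (3 × 0.8).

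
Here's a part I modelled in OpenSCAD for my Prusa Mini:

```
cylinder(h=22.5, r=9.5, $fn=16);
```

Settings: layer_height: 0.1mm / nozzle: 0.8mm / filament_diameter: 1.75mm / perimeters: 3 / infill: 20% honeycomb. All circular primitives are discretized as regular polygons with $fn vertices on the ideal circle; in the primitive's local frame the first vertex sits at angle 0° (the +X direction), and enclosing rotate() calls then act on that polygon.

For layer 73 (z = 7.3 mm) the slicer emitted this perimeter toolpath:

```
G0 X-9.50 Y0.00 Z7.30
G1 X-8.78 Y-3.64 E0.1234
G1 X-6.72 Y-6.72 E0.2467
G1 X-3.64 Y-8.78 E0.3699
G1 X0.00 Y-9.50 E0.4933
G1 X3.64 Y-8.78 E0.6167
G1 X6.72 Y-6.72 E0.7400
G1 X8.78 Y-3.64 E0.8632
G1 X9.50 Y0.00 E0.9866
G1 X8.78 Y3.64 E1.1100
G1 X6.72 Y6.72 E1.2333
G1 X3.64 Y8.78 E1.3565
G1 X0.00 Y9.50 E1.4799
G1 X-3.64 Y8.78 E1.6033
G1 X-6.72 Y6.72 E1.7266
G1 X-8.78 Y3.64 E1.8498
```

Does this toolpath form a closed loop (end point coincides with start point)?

no

Start point (G0): (-9.50, 0.00). End point (last G1): the path does not return to the start — open.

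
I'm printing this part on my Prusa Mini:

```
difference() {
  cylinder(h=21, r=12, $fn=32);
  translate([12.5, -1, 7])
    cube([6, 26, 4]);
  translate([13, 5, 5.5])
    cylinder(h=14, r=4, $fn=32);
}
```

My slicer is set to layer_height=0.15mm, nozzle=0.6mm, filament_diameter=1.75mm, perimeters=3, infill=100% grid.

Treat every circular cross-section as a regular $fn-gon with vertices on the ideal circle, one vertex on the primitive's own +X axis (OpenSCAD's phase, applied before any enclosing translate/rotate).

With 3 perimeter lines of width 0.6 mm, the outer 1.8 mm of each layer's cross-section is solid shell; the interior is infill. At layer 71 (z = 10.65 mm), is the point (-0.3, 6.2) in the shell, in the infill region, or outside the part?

infill

At z = 10.65 mm: the r=12 cylinder gives a regular 32-gon of circumradius 12 (constant along its height); the cube at (12.5, -1) (footprint 6×26) is included at this height; the cylinder at (13, 5): section is a regular 32-gon, circumradius r=4; Taking the first minus the rest: starting from the r=12 cylinder, the 6×26 cube at (12.5, -1) misses the remaining region (no effect); the r=4 cylinder at (13, 5) partially overlaps it — only the 8.92 mm² overlap (of its 49.94 mm²) is removed, clipping the outline — 1 connected region. Overall, the cross-section is a single solid region. The nearest boundary edge runs (-2.34, 11.77)→(0.00, 12.00); distance from the point to it = 5.74 mm. The point is inside the cross-section and 5.74 mm from the nearest boundary — more than the 1.8 mm shell width (3 × 0.6), so it's in the infill interior.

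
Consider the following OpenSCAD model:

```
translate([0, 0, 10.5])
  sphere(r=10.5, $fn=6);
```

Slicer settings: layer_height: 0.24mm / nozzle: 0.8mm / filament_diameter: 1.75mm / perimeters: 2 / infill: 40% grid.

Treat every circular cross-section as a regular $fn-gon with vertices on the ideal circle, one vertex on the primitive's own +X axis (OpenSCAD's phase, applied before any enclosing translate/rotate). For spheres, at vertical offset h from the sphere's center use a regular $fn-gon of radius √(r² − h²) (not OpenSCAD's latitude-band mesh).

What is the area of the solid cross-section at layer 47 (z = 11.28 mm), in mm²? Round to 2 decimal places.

284.86 mm²

At z = 11.28 mm: the sphere: section is a regular 6-gon, circumradius = √(r²−h²) = √(10.5²−0.78²) = 10.471 (area = (6/2)·10.471²·sin(360°/6) = 284.86 mm²). Overall, the cross-section is a single solid region. Net area = 284.86 mm².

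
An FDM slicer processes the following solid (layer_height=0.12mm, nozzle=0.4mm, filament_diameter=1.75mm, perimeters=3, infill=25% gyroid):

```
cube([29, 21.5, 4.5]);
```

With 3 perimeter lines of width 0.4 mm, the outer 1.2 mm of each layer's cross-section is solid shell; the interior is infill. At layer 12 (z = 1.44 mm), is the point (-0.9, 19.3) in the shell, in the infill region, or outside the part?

outside

At z = 1.44 mm: the cube is present — its section is the full 29×21.5 rectangle. Overall, the cross-section is a single solid region. The nearest boundary edge runs (0.00, 21.50)→(0.00, 0.00); distance from the point to it = 0.90 mm. The point is not inside any of the regions above, so it lies outside the cross-section (0.90 mm from the nearest boundary).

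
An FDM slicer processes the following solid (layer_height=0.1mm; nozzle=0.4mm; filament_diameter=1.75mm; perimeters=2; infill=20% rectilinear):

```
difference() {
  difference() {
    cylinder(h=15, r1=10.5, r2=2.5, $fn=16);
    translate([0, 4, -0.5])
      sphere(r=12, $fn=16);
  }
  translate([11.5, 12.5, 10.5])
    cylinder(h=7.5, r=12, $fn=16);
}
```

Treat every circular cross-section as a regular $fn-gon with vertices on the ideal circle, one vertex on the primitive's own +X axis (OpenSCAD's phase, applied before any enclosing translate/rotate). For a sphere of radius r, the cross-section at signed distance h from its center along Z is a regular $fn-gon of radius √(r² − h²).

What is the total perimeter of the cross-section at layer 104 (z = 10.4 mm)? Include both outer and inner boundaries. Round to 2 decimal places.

30.86 mm

At z = 10.4 mm: the cone contributes a regular 16-gon of circumradius 4.953 (interpolated between r1=10.5 and r2=2.5 at t=0.693) (perimeter = 2·16·4.953·sin(180°/16) = 30.92 mm); the sphere at (0, 4): section is a regular 16-gon, circumradius = √(r²−h²) = √(12²−10.9²) = 5.019 (perimeter = 2·16·5.019·sin(180°/16) = 31.33 mm); After the difference (first − rest): starting from the cone, the r=12 sphere at (0, 4) partially overlaps it — only the 37.82 mm² overlap (of its 77.12 mm²) is removed, clipping the outline — boundary = 30.86 mm; the cylinder at (11.5, 12.5) is absent (z outside [10.5, 18]); Taking the first minus the rest: none of the subtracted shapes is present at this height, so the result so far is unchanged — boundary = 30.86 mm. Overall, the cross-section is a single solid region. Total boundary length (outer) = 30.86 mm.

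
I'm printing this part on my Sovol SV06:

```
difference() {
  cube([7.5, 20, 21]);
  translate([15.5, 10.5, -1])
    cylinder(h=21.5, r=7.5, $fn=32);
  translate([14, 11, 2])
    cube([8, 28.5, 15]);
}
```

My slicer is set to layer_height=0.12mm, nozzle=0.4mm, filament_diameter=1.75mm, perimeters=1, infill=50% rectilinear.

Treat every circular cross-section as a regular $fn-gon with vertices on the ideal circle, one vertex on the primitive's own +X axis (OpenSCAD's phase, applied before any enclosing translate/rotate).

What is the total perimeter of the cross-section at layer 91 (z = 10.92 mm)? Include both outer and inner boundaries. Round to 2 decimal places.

At z = 10.92 mm: the 7.5×20 cube contributes its full rectangle (perimeter 55.00 mm); the cylinder at (15.5, 10.5): section is a regular 32-gon, circumradius r=7.5 (perimeter = 2·32·7.500·sin(180°/32) = 47.05 mm); the cube at (14, 11) is present — its section is the full 8×28.5 rectangle (perimeter 73.00 mm); Taking the first minus the rest: starting from the 7.5×20 cube, the r=7.5 cylinder at (15.5, 10.5) misses the remaining region (no effect); the 8×28.5 cube at (14, 11) misses the remaining region (no effect) — boundary = 55.00 mm. Overall, the cross-section is a single solid region. Total boundary length (outer) = 55.00 mm.

55.00 mm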